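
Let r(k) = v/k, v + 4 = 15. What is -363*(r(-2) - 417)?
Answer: 306735/2 ≈ 1.5337e+5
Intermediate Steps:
v = 11 (v = -4 + 15 = 11)
r(k) = 11/k
-363*(r(-2) - 417) = -363*(11/(-2) - 417) = -363*(11*(-½) - 417) = -363*(-11/2 - 417) = -363*(-845/2) = 306735/2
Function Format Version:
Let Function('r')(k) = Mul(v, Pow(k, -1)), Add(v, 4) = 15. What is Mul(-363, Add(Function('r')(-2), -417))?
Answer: Rational(306735, 2) ≈ 1.5337e+5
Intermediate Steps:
v = 11 (v = Add(-4, 15) = 11)
Function('r')(k) = Mul(11, Pow(k, -1))
Mul(-363, Add(Function('r')(-2), -417)) = Mul(-363, Add(Mul(11, Pow(-2, -1)), -417)) = Mul(-363, Add(Mul(11, Rational(-1, 2)), -417)) = Mul(-363, Add(Rational(-11, 2), -417)) = Mul(-363, Rational(-845, 2)) = Rational(306735, 2)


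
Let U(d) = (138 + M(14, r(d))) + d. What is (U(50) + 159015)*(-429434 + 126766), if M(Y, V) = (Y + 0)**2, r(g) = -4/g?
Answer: -48244976532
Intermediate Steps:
M(Y, V) = Y**2
U(d) = 334 + d (U(d) = (138 + 14**2) + d = (138 + 196) + d = 334 + d)
(U(50) + 159015)*(-429434 + 126766) = ((334 + 50) + 159015)*(-429434 + 126766) = (384 + 159015)*(-302668) = 159399*(-302668) = -48244976532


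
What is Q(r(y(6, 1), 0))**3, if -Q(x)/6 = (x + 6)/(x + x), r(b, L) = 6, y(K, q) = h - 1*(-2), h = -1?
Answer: -216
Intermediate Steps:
y(K, q) = 1 (y(K, q) = -1 - 1*(-2) = -1 + 2 = 1)
Q(x) = -3*(6 + x)/x (Q(x) = -6*(x + 6)/(x + x) = -6*(6 + x)/(2*x) = -6*(6 + x)*1/(2*x) = -3*(6 + x)/x)
Q(r(y(6, 1), 0))**3 = (-3 - 18/6)**3 = (-3 - 18*1/6)**3 = (-3 - 3)**3 = (-6)**3 = -216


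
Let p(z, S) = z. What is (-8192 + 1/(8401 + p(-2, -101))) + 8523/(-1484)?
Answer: -102177621465/12464116 ≈ -8197.8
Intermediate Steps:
(-8192 + 1/(8401 + p(-2, -101))) + 8523/(-1484) = (-8192 + 1/(8401 - 2)) + 8523/(-1484) = (-8192 + 1/8399) + 8523*(-1/1484) = (-8192 + 1/8399) - 8523/1484 = -68804607/8399 - 8523/1484 = -102177621465/12464116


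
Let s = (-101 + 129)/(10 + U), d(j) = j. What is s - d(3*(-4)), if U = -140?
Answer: 766/65 ≈ 11.785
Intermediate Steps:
s = -14/65 (s = (-101 + 129)/(10 - 140) = 28/(-130) = 28*(-1/130) = -14/65 ≈ -0.21538)
s - d(3*(-4)) = -14/65 - 3*(-4) = -14/65 - 1*(-12) = -14/65 + 12 = 766/65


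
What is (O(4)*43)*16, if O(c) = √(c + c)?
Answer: 1376*√2 ≈ 1946.0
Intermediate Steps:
O(c) = √2*√c (O(c) = √(2*c) = √2*√c)
(O(4)*43)*16 = ((√2*√4)*43)*16 = ((√2*2)*43)*16 = ((2*√2)*43)*16 = (86*√2)*16 = 1376*√2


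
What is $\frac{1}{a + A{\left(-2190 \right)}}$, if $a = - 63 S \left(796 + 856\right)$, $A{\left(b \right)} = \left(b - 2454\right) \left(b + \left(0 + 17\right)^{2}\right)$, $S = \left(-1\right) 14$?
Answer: $\frac{1}{10285308} \approx 9.7226 \cdot 10^{-8}$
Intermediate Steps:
$S = -14$
$A{\left(b \right)} = \left(-2454 + b\right) \left(289 + b\right)$ ($A{\left(b \right)} = \left(-2454 + b\right) \left(b + 17^{2}\right) = \left(-2454 + b\right) \left(b + 289\right) = \left(-2454 + b\right) \left(289 + b\right)$)
$a = 1457064$ ($a = \left(-63\right) \left(-14\right) \left(796 + 856\right) = 882 \cdot 1652 = 1457064$)
$\frac{1}{a + A{\left(-2190 \right)}} = \frac{1}{1457064 - \left(-4032144 - 4796100\right)} = \frac{1}{1457064 + \left(-709206 + 4796100 + 4741350\right)} = \frac{1}{1457064 + 8828244} = \frac{1}{10285308}$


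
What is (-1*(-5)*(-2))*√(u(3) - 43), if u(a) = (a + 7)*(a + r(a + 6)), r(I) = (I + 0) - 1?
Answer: -10*√67 ≈ -81.854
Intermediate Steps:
r(I) = -1 + I (r(I) = I - 1 = -1 + I)
u(a) = (5 + 2*a)*(7 + a) (u(a) = (a + 7)*(a + (-1 + (a + 6))) = (7 + a)*(a + (-1 + (6 + a))) = (7 + a)*(a + (5 + a)) = (7 + a)*(5 + 2*a) = (5 + 2*a)*(7 + a))
(-1*(-5)*(-2))*√(u(3) - 43) = (-1*(-5)*(-2))*√((35 + 2*3² + 19*3) - 43) = (5*(-2))*√((35 + 2*9 + 57) - 43) = -10*√((35 + 18 + 57) - 43) = -10*√(110 - 43) = -10*√67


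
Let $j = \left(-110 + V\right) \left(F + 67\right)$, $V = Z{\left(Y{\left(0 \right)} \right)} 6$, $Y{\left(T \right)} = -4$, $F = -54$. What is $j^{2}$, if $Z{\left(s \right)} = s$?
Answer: $3034564$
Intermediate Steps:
$V = -24$ ($V = \left(-4\right) 6 = -24$)
$j = -1742$ ($j = \left(-110 - 24\right) \left(-54 + 67\right) = \left(-134\right) 13 = -1742$)
$j^{2} = \left(-1742\right)^{2} = 3034564$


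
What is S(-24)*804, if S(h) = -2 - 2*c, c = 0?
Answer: -1608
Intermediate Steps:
S(h) = -2 (S(h) = -2 - 2*0 = -2 + 0 = -2)
S(-24)*804 = -2*804 = -1608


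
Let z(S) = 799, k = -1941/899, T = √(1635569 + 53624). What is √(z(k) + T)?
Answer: √(799 + √1689193) ≈ 45.811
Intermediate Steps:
T = √1689193 ≈ 1299.7
k = -1941/899 (k = -1941*1/899 = -1941/899 ≈ -2.1591)
√(z(k) + T) = √(799 + √1689193)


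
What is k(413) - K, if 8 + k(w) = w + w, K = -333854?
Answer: 334672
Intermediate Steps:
k(w) = -8 + 2*w (k(w) = -8 + (w + w) = -8 + 2*w)
k(413) - K = (-8 + 2*413) - 1*(-333854) = (-8 + 826) + 333854 = 818 + 333854 = 334672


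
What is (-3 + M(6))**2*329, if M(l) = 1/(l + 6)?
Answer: 403025/144 ≈ 2798.8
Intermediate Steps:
M(l) = 1/(6 + l)
(-3 + M(6))**2*329 = (-3 + 1/(6 + 6))**2*329 = (-3 + 1/12)**2*329 = (-35/12)**2*329 = (1225/144)*329 = 403025/144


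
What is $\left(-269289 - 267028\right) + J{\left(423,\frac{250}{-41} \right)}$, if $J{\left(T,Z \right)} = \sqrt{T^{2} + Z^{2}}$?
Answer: $-536317 + \frac{\sqrt{300842149}}{41} \approx -5.3589 \cdot 10^{5}$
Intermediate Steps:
$\left(-269289 - 267028\right) + J{\left(423,\frac{250}{-41} \right)} = \left(-269289 - 267028\right) + \sqrt{423^{2} + \left(\frac{250}{-41}\right)^{2}} = -536317 + \sqrt{178929 + \left(250 \left(- \frac{1}{41}\right)\right)^{2}} = -536317 + \sqrt{178929 + \left(- \frac{250}{41}\right)^{2}} = -536317 + \sqrt{178929 + \frac{62500}{1681}} = -536317 + \sqrt{\frac{300842149}{1681}} = -536317 + \frac{\sqrt{300842149}}{41}$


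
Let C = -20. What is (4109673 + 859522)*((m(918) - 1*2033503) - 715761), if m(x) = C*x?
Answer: -13752863342680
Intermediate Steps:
m(x) = -20*x
(4109673 + 859522)*((m(918) - 1*2033503) - 715761) = (4109673 + 859522)*((-20*918 - 1*2033503) - 715761) = 4969195*((-18360 - 2033503) - 715761) = 4969195*(-2051863 - 715761) = 4969195*(-2767624) = -13752863342680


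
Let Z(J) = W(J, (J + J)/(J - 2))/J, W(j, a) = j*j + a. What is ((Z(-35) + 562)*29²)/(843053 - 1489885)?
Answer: -16396977/23932784 ≈ -0.68513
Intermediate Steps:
W(j, a) = a + j² (W(j, a) = j² + a = a + j²)
Z(J) = (J² + 2*J/(-2 + J))/J (Z(J) = ((J + J)/(J - 2) + J²)/J = ((2*J)/(-2 + J) + J²)/J = (2*J/(-2 + J) + J²)/J = (J² + 2*J/(-2 + J))/J)
((Z(-35) + 562)*29²)/(843053 - 1489885) = (((2 - 35*(-2 - 35))/(-2 - 35) + 562)*29²)/(843053 - 1489885) = (((2 - 35*(-37))/(-37) + 562)*841)/(-646832) = ((-(2 + 1295)/37 + 562)*841)*(-1/646832) = ((-1/37*1297 + 562)*841)*(-1/646832) = ((-1297/37 + 562)*841)*(-1/646832) = ((19497/37)*841)*(-1/646832) = (16396977/37)*(-1/646832) = -16396977/23932784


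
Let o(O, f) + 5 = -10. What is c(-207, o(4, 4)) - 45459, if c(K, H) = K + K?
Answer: -45873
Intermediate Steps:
o(O, f) = -15 (o(O, f) = -5 - 10 = -15)
c(K, H) = 2*K
c(-207, o(4, 4)) - 45459 = 2*(-207) - 45459 = -414 - 45459 = -45873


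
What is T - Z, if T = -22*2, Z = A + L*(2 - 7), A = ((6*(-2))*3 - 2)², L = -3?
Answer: -1503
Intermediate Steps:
A = 1444 (A = (-12*3 - 2)² = (-36 - 2)² = (-38)² = 1444)
Z = 1459 (Z = 1444 - 3*(2 - 7) = 1444 - 3*(-5) = 1444 + 15 = 1459)
T = -44
T - Z = -44 - 1*1459 = -44 - 1459 = -1503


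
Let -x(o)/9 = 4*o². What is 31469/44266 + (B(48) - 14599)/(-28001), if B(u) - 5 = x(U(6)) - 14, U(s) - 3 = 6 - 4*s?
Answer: 1886355797/1239492266 ≈ 1.5219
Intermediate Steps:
U(s) = 9 - 4*s (U(s) = 3 + (6 - 4*s) = 9 - 4*s)
x(o) = -36*o²
B(u) = -8109 (B(u) = 5 + (-36*(9 - 4*6)² - 14) = 5 + (-36*(9 - 24)² - 14) = 5 + (-36*(-15)² - 14) = 5 + (-36*225 - 14) = 5 + (-8100 - 14) = 5 - 8114 = -8109)
31469/44266 + (B(48) - 14599)/(-28001) = 31469/44266 + (-8109 - 14599)/(-28001) = 31469*(1/44266) - 22708*(-1/28001) = 31469/44266 + 22708/28001 = 1886355797/1239492266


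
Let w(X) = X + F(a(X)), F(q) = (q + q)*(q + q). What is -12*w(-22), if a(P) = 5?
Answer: -936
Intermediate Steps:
F(q) = 4*q² (F(q) = (2*q)*(2*q) = 4*q²)
w(X) = 100 + X (w(X) = X + 4*5² = X + 4*25 = X + 100 = 100 + X)
-12*w(-22) = -12*(100 - 22) = -12*78 = -936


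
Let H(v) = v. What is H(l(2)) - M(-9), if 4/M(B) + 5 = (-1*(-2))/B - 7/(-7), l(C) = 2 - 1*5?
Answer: -39/19 ≈ -2.0526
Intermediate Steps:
l(C) = -3 (l(C) = 2 - 5 = -3)
M(B) = 4/(-4 + 2/B) (M(B) = 4/(-5 + ((-1*(-2))/B - 7/(-7))) = 4/(-5 + (2/B - 7*(-⅐))) = 4/(-5 + (2/B + 1)) = 4/(-5 + (1 + 2/B)) = 4/(-4 + 2/B))
H(l(2)) - M(-9) = -3 - (-2)*(-9)/(-1 + 2*(-9)) = -3 - (-2)*(-9)/(-1 - 18) = -3 - (-2)*(-9)/(-19) = -3 - (-2)*(-9)*(-1)/19 = -3 - 1*(-18/19) = -3 + 18/19 = -39/19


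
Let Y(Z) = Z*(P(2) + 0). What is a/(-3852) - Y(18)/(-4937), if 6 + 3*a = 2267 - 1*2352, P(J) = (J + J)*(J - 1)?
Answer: 1281299/57051972 ≈ 0.022458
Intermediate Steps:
P(J) = 2*J*(-1 + J) (P(J) = (2*J)*(-1 + J) = 2*J*(-1 + J))
Y(Z) = 4*Z (Y(Z) = Z*(2*2*(-1 + 2) + 0) = Z*(2*2*1 + 0) = Z*(4 + 0) = Z*4 = 4*Z)
a = -91/3 (a = -2 + (2267 - 1*2352)/3 = -2 + (2267 - 2352)/3 = -2 + (1/3)*(-85) = -2 - 85/3 = -91/3 ≈ -30.333)
a/(-3852) - Y(18)/(-4937) = -91/3/(-3852) - 4*18/(-4937) = -91/3*(-1/3852) - 1*72*(-1/4937) = 91/11556 - 72*(-1/4937) = 91/11556 + 72/4937 = 1281299/57051972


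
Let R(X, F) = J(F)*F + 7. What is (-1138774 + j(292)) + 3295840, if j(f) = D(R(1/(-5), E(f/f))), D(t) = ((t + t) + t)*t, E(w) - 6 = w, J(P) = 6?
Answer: 2164269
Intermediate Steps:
E(w) = 6 + w
R(X, F) = 7 + 6*F (R(X, F) = 6*F + 7 = 7 + 6*F)
D(t) = 3*t² (D(t) = (2*t + t)*t = (3*t)*t = 3*t²)
j(f) = 7203 (j(f) = 3*(7 + 6*(6 + f/f))² = 3*(7 + 6*(6 + 1))² = 3*(7 + 6*7)² = 3*(7 + 42)² = 3*49² = 3*2401 = 7203)
(-1138774 + j(292)) + 3295840 = (-1138774 + 7203) + 3295840 = -1131571 + 3295840 = 2164269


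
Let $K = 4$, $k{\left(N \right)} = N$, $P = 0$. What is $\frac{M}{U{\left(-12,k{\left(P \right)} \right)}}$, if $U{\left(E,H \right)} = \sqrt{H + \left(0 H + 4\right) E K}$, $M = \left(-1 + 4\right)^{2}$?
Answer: $- \frac{3 i \sqrt{3}}{8} \approx - 0.64952 i$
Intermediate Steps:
$M = 9$ ($M = 3^{2} = 9$)
$U{\left(E,H \right)} = \sqrt{H + 16 E}$ ($U{\left(E,H \right)} = \sqrt{H + \left(0 H + 4\right) E 4} = \sqrt{H + \left(0 + 4\right) E 4} = \sqrt{H + 4 E 4} = \sqrt{H + 16 E}$)
$\frac{M}{U{\left(-12,k{\left(P \right)} \right)}} = \frac{9}{\sqrt{0 + 16 \left(-12\right)}} = \frac{9}{\sqrt{0 - 192}} = \frac{9}{\sqrt{-192}} = \frac{9}{8 i \sqrt{3}} = 9 \left(- \frac{i \sqrt{3}}{24}\right) = - \frac{3 i \sqrt{3}}{8}$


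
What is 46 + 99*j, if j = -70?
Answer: -6884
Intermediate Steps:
46 + 99*j = 46 + 99*(-70) = 46 - 6930 = -6884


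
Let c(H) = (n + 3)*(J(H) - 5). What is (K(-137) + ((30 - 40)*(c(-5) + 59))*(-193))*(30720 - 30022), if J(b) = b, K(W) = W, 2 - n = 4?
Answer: 65914234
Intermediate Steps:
n = -2 (n = 2 - 1*4 = 2 - 4 = -2)
c(H) = -5 + H (c(H) = (-2 + 3)*(H - 5) = 1*(-5 + H) = -5 + H)
(K(-137) + ((30 - 40)*(c(-5) + 59))*(-193))*(30720 - 30022) = (-137 + ((30 - 40)*((-5 - 5) + 59))*(-193))*(30720 - 30022) = (-137 - 10*(-10 + 59)*(-193))*698 = (-137 - 10*49*(-193))*698 = (-137 - 490*(-193))*698 = (-137 + 94570)*698 = 94433*698 = 65914234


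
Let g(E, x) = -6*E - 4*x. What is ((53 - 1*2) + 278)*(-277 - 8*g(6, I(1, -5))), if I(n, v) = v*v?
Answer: 266819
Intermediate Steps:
I(n, v) = v²
((53 - 1*2) + 278)*(-277 - 8*g(6, I(1, -5))) = ((53 - 1*2) + 278)*(-277 - 8*(-6*6 - 4*(-5)²)) = ((53 - 2) + 278)*(-277 - 8*(-36 - 4*25)) = (51 + 278)*(-277 - 8*(-36 - 100)) = 329*(-277 - 8*(-136)) = 329*(-277 + 1088) = 329*811 = 266819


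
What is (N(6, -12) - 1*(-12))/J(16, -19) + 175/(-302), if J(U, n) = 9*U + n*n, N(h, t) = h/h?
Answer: -84449/152510 ≈ -0.55373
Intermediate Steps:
N(h, t) = 1
J(U, n) = n² + 9*U (J(U, n) = 9*U + n² = n² + 9*U)
(N(6, -12) - 1*(-12))/J(16, -19) + 175/(-302) = (1 - 1*(-12))/((-19)² + 9*16) + 175/(-302) = (1 + 12)/(361 + 144) + 175*(-1/302) = 13/505 - 175/302 = -84449/152510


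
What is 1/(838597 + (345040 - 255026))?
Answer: 1/928611 ≈ 1.0769e-6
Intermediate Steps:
1/(838597 + (345040 - 255026)) = 1/(838597 + 90014) = 1/928611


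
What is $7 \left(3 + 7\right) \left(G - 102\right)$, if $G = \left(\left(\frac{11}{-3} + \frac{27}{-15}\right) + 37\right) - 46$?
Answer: $- \frac{24458}{3} \approx -8152.7$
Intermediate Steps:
$G = - \frac{217}{15}$ ($G = \left(\left(11 \left(- \frac{1}{3}\right) + 27 \left(- \frac{1}{15}\right)\right) + 37\right) - 46 = \left(\left(- \frac{11}{3} - \frac{9}{5}\right) + 37\right) - 46 = \left(- \frac{82}{15} + 37\right) - 46 = \frac{473}{15} - 46 = - \frac{217}{15} \approx -14.467$)
$7 \left(3 + 7\right) \left(G - 102\right) = 7 \left(3 + 7\right) \left(- \frac{217}{15} - 102\right) = 7 \cdot 10 \left(- \frac{1747}{15}\right) = 70 \left(- \frac{1747}{15}\right) = - \frac{24458}{3}$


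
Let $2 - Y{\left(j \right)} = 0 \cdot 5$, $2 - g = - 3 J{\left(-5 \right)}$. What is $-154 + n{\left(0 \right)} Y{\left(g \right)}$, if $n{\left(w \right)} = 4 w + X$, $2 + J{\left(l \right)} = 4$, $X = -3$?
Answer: $-160$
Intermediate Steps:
$J{\left(l \right)} = 2$ ($J{\left(l \right)} = -2 + 4 = 2$)
$n{\left(w \right)} = -3 + 4 w$ ($n{\left(w \right)} = 4 w - 3 = -3 + 4 w$)
$g = 8$ ($g = 2 - \left(-3\right) 2 = 2 - -6 = 2 + 6 = 8$)
$Y{\left(j \right)} = 2$ ($Y{\left(j \right)} = 2 - 0 \cdot 5 = 2 - 0 = 2 + 0 = 2$)
$-154 + n{\left(0 \right)} Y{\left(g \right)} = -154 + \left(-3 + 4 \cdot 0\right) 2 = -154 + \left(-3 + 0\right) 2 = -154 - 6 = -160$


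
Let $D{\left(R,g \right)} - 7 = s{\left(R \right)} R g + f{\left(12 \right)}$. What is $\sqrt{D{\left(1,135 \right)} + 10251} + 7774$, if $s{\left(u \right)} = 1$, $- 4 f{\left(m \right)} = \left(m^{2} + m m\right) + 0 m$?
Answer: $7774 + \sqrt{10321} \approx 7875.6$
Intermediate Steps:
$f{\left(m \right)} = - \frac{m^{2}}{2}$ ($f{\left(m \right)} = - \frac{\left(m^{2} + m m\right) + 0 m}{4} = - \frac{\left(m^{2} + m^{2}\right) + 0}{4} = - \frac{2 m^{2} + 0}{4} = - \frac{2 m^{2}}{4} = - \frac{m^{2}}{2}$)
$D{\left(R,g \right)} = -65 + R g$ ($D{\left(R,g \right)} = 7 + \left(1 R g - \frac{12^{2}}{2}\right) = 7 + \left(R g - 72\right) = 7 + \left(-72 + R g\right) = -65 + R g$)
$\sqrt{D{\left(1,135 \right)} + 10251} + 7774 = \sqrt{\left(-65 + 1 \cdot 135\right) + 10251} + 7774 = \sqrt{\left(-65 + 135\right) + 10251} + 7774 = \sqrt{70 + 10251} + 7774 = \sqrt{10321} + 7774 = 7774 + \sqrt{10321}$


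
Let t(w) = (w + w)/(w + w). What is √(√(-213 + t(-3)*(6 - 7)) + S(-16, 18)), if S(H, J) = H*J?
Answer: √(-288 + I*√214) ≈ 0.4309 + 16.976*I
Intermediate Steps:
t(w) = 1 (t(w) = (2*w)/((2*w)) = (2*w)*(1/(2*w)) = 1)
√(√(-213 + t(-3)*(6 - 7)) + S(-16, 18)) = √(√(-213 + 1*(6 - 7)) - 16*18) = √(√(-213 + 1*(-1)) - 288) = √(√(-213 - 1) - 288) = √(√(-214) - 288) = √(I*√214 - 288) = √(-288 + I*√214)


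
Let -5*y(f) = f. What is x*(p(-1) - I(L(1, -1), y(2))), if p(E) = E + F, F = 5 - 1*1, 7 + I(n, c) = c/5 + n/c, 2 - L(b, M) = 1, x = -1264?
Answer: -397528/25 ≈ -15901.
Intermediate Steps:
y(f) = -f/5
L(b, M) = 1 (L(b, M) = 2 - 1*1 = 2 - 1 = 1)
I(n, c) = -7 + c/5 + n/c (I(n, c) = -7 + (c/5 + n/c) = -7 + c/5 + n/c)
F = 4 (F = 5 - 1 = 4)
p(E) = 4 + E (p(E) = E + 4 = 4 + E)
x*(p(-1) - I(L(1, -1), y(2))) = -1264*((4 - 1) - (-7 + (-⅕*2)/5 + 1/(-⅕*2))) = -1264*(3 - (-7 + (⅕)*(-⅖) + 1/(-⅖))) = -1264*(3 - (-7 - 2/25 + 1*(-5/2))) = -1264*(3 - (-7 - 2/25 - 5/2)) = -1264*(3 - 1*(-479/50)) = -1264*(3 + 479/50) = -1264*629/50 = -397528/25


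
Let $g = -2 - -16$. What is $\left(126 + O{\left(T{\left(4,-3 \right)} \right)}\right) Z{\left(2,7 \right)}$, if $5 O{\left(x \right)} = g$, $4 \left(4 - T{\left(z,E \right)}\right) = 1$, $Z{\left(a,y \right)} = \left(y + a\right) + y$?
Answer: $\frac{10304}{5} \approx 2060.8$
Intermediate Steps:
$Z{\left(a,y \right)} = a + 2 y$ ($Z{\left(a,y \right)} = \left(a + y\right) + y = a + 2 y$)
$T{\left(z,E \right)} = \frac{15}{4}$ ($T{\left(z,E \right)} = 4 - \frac{1}{4} = \frac{15}{4}$)
$g = 14$ ($g = -2 + 16 = 14$)
$O{\left(x \right)} = \frac{14}{5}$ ($O{\left(x \right)} = \frac{1}{5} \cdot 14 = \frac{14}{5}$)
$\left(126 + O{\left(T{\left(4,-3 \right)} \right)}\right) Z{\left(2,7 \right)} = \left(126 + \frac{14}{5}\right) \left(2 + 2 \cdot 7\right) = \frac{644 \left(2 + 14\right)}{5} = \frac{644}{5} \cdot 16 = \frac{10304}{5}$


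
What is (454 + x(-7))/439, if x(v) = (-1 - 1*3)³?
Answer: 390/439 ≈ 0.88838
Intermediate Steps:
x(v) = -64 (x(v) = (-1 - 3)³ = (-4)³ = -64)
(454 + x(-7))/439 = (454 - 64)/439 = 390*(1/439) = 390/439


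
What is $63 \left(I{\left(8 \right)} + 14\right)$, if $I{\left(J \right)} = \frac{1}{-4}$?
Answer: $\frac{3465}{4} \approx 866.25$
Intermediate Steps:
$I{\left(J \right)} = - \frac{1}{4}$
$63 \left(I{\left(8 \right)} + 14\right) = 63 \left(- \frac{1}{4} + 14\right) = 63 \cdot \frac{55}{4} = \frac{3465}{4}$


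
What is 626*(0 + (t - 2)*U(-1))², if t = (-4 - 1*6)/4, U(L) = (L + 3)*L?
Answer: 50706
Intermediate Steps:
U(L) = L*(3 + L) (U(L) = (3 + L)*L = L*(3 + L))
t = -5/2 (t = (-4 - 6)*(¼) = -10*¼ = -5/2 ≈ -2.5000)
626*(0 + (t - 2)*U(-1))² = 626*(0 + (-5/2 - 2)*(-(3 - 1)))² = 626*(0 - (-9)*2/2)² = 626*(0 - 9/2*(-2))² = 626*(0 + 9)² = 626*9² = 626*81 = 50706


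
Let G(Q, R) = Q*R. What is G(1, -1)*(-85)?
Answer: 85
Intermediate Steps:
G(1, -1)*(-85) = (1*(-1))*(-85) = -1*(-85) = 85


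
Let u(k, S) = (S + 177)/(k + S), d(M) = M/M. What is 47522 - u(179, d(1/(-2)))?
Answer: 4276891/90 ≈ 47521.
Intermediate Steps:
d(M) = 1
u(k, S) = (177 + S)/(S + k)
47522 - u(179, d(1/(-2))) = 47522 - (177 + 1)/(1 + 179) = 47522 - 178/180 = 47522 - 1*89/90 = 47522 - 89/90 = 4276891/90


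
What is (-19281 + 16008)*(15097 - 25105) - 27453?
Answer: 32728731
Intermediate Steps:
(-19281 + 16008)*(15097 - 25105) - 27453 = -3273*(-10008) - 27453 = 32756184 - 27453 = 32728731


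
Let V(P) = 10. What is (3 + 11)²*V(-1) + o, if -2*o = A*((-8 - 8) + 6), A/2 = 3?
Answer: 1990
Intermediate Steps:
A = 6 (A = 2*3 = 6)
o = 30 (o = -3*((-8 - 8) + 6) = -3*(-16 + 6) = -3*(-10) = -½*(-60) = 30)
(3 + 11)²*V(-1) + o = (3 + 11)²*10 + 30 = 14²*10 + 30 = 196*10 + 30 = 1960 + 30 = 1990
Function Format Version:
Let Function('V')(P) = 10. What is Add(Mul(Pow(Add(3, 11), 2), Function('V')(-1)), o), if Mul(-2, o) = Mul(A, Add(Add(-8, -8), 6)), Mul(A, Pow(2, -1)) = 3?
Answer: 1990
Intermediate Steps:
A = 6 (A = Mul(2, 3) = 6)
o = 30 (o = Mul(Rational(-1, 2), Mul(6, Add(Add(-8, -8), 6))) = Mul(Rational(-1, 2), Mul(6, Add(-16, 6))) = Mul(Rational(-1, 2), Mul(6, -10)) = Mul(Rational(-1, 2), -60) = 30)
Add(Mul(Pow(Add(3, 11), 2), Function('V')(-1)), o) = Add(Mul(Pow(Add(3, 11), 2), 10), 30) = Add(Mul(Pow(14, 2), 10), 30) = Add(Mul(196, 10), 30) = Add(1960, 30) = 1990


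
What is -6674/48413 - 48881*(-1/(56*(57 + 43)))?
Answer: 332728779/38730400 ≈ 8.5909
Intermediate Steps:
-6674/48413 - 48881*(-1/(56*(57 + 43))) = -6674*1/48413 - 48881/((-56*100)) = -6674/48413 - 48881/(-5600) = -6674/48413 - 48881*(-1/5600) = -6674/48413 + 6983/800 = 332728779/38730400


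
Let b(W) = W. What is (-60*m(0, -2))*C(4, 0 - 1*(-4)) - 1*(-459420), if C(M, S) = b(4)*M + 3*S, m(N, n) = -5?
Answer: 467820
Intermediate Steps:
C(M, S) = 3*S + 4*M (C(M, S) = 4*M + 3*S = 3*S + 4*M)
(-60*m(0, -2))*C(4, 0 - 1*(-4)) - 1*(-459420) = (-60*(-5))*(3*(0 - 1*(-4)) + 4*4) - 1*(-459420) = 300*(3*(0 + 4) + 16) + 459420 = 300*(3*4 + 16) + 459420 = 300*(12 + 16) + 459420 = 300*28 + 459420 = 8400 + 459420 = 467820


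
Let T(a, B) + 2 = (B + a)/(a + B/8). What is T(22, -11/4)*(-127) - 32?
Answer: 982/9 ≈ 109.11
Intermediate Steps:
T(a, B) = -2 + (B + a)/(a + B/8)
T(22, -11/4)*(-127) - 32 = (2*(-4*22 + 3*(-11/4))/(-11/4 + 8*22))*(-127) - 32 = (2*(-88 + 3*(-11*¼))/(-11*¼ + 176))*(-127) - 32 = (2*(-88 + 3*(-11/4))/(-11/4 + 176))*(-127) - 32 = (2*(-88 - 33/4)/(693/4))*(-127) - 32 = (2*(4/693)*(-385/4))*(-127) - 32 = -10/9*(-127) - 32 = 1270/9 - 32 = 982/9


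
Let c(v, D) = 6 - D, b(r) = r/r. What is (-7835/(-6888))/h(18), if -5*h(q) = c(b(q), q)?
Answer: 39175/82656 ≈ 0.47395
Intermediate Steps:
b(r) = 1
h(q) = -6/5 + q/5 (h(q) = -(6 - q)/5 = -6/5 + q/5)
(-7835/(-6888))/h(18) = (-7835/(-6888))/(-6/5 + (1/5)*18) = (-7835*(-1/6888))/(-6/5 + 18/5) = 7835/(6888*(12/5)) = (7835/6888)*(5/12) = 39175/82656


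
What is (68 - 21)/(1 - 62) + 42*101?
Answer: 258715/61 ≈ 4241.2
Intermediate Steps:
(68 - 21)/(1 - 62) + 42*101 = 47/(-61) + 4242 = 47*(-1/61) + 4242 = -47/61 + 4242 = 258715/61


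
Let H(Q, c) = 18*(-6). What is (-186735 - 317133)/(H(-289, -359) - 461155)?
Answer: 503868/461263 ≈ 1.0924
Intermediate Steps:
H(Q, c) = -108
(-186735 - 317133)/(H(-289, -359) - 461155) = (-186735 - 317133)/(-108 - 461155) = -503868/(-461263) = -503868*(-1/461263) = 503868/461263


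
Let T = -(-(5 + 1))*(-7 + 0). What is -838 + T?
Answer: -880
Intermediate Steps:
T = -42 (T = -(-1*6)*(-7) = -(-6)*(-7) = -1*42 = -42)
-838 + T = -838 - 42 = -880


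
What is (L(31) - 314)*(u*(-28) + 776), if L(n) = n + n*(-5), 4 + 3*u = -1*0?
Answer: -356240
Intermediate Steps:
u = -4/3 (u = -4/3 + (-1*0)/3 = -4/3 + (⅓)*0 = -4/3 + 0 = -4/3 ≈ -1.3333)
L(n) = -4*n (L(n) = n - 5*n = -4*n)
(L(31) - 314)*(u*(-28) + 776) = (-4*31 - 314)*(-4/3*(-28) + 776) = (-124 - 314)*(112/3 + 776) = -438*2440/3 = -356240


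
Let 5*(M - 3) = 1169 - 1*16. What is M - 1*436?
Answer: -1012/5 ≈ -202.40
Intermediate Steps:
M = 1168/5 (M = 3 + (1169 - 1*16)/5 = 3 + (1169 - 16)/5 = 3 + (1/5)*1153 = 3 + 1153/5 = 1168/5 ≈ 233.60)
M - 1*436 = 1168/5 - 1*436 = 1168/5 - 436 = -1012/5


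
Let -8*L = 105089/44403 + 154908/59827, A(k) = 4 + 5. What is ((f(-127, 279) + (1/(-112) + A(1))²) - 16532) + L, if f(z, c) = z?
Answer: -29076662502333997/1753848128256 ≈ -16579.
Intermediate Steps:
A(k) = 9
L = -692923133/1118525592 (L = -(105089/44403 + 154908/59827)/8 = -(105089*(1/44403) + 154908*(1/59827))/8 = -(5531/2337 + 154908/59827)/8 = -⅛*692923133/139815699 = -692923133/1118525592 ≈ -0.61950)
((f(-127, 279) + (1/(-112) + A(1))²) - 16532) + L = ((-127 + (1/(-112) + 9)²) - 16532) - 692923133/1118525592 = ((-127 + (-1/112 + 9)²) - 16532) - 692923133/1118525592 = ((-127 + (1007/112)²) - 16532) - 692923133/1118525592 = ((-127 + 1014049/12544) - 16532) - 692923133/1118525592 = (-579039/12544 - 16532) - 692923133/1118525592 = -207956447/12544 - 692923133/1118525592 = -29076662502333997/1753848128256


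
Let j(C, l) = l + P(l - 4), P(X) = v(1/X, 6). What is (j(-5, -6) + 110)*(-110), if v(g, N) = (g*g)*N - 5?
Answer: -54483/5 ≈ -10897.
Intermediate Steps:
v(g, N) = -5 + N*g² (v(g, N) = g²*N - 5 = N*g² - 5 = -5 + N*g²)
P(X) = -5 + 6/X² (P(X) = -5 + 6*(1/X)² = -5 + 6/X²)
j(C, l) = -5 + l + 6/(-4 + l)² (j(C, l) = l + (-5 + 6/(l - 4)²) = l + (-5 + 6/(-4 + l)²) = -5 + l + 6/(-4 + l)²)
(j(-5, -6) + 110)*(-110) = ((-5 - 6 + 6/(-4 - 6)²) + 110)*(-110) = ((-5 - 6 + 6/(-10)²) + 110)*(-110) = ((-5 - 6 + 6*(1/100)) + 110)*(-110) = ((-5 - 6 + 3/50) + 110)*(-110) = (-547/50 + 110)*(-110) = (4953/50)*(-110) = -54483/5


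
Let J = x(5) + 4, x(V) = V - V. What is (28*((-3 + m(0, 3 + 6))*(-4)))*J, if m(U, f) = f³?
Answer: -325248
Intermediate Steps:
x(V) = 0
J = 4 (J = 0 + 4 = 4)
(28*((-3 + m(0, 3 + 6))*(-4)))*J = (28*((-3 + (3 + 6)³)*(-4)))*4 = (28*((-3 + 9³)*(-4)))*4 = (28*((-3 + 729)*(-4)))*4 = (28*(726*(-4)))*4 = (28*(-2904))*4 = -81312*4 = -325248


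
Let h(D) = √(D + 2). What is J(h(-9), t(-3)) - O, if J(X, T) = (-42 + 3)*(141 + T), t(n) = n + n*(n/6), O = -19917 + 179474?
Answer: -329995/2 ≈ -1.6500e+5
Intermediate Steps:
O = 159557
h(D) = √(2 + D)
t(n) = n + n²/6 (t(n) = n + n*(n*(⅙)) = n + n*(n/6) = n + n²/6)
J(X, T) = -5499 - 39*T (J(X, T) = -39*(141 + T) = -5499 - 39*T)
J(h(-9), t(-3)) - O = (-5499 - 13*(-3)*(6 - 3)/2) - 1*159557 = (-5499 - 13*(-3)*3/2) - 159557 = (-5499 - 39*(-3/2)) - 159557 = (-5499 + 117/2) - 159557 = -10881/2 - 159557 = -329995/2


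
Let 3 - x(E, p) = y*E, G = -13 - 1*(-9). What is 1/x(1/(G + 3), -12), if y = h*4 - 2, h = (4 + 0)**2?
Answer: 1/65 ≈ 0.015385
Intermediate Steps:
G = -4 (G = -13 + 9 = -4)
h = 16 (h = 4**2 = 16)
y = 62 (y = 16*4 - 2 = 64 - 2 = 62)
x(E, p) = 3 - 62*E
1/x(1/(G + 3), -12) = 1/(3 - 62/(-4 + 3)) = 1/(3 - 62/(-1)) = 1/(3 - 62*(-1)) = 1/(3 + 62) = 1/65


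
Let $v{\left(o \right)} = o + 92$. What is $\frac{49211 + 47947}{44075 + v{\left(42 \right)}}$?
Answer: $\frac{97158}{44209} \approx 2.1977$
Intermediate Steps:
$v{\left(o \right)} = 92 + o$
$\frac{49211 + 47947}{44075 + v{\left(42 \right)}} = \frac{49211 + 47947}{44075 + \left(92 + 42\right)} = \frac{97158}{44075 + 134} = \frac{97158}{44209}$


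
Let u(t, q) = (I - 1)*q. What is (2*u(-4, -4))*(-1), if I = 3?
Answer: 16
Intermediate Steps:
u(t, q) = 2*q (u(t, q) = (3 - 1)*q = 2*q)
(2*u(-4, -4))*(-1) = (2*(2*(-4)))*(-1) = (2*(-8))*(-1) = -16*(-1) = 16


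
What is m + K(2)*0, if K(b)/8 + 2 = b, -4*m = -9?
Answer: 9/4 ≈ 2.2500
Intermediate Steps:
m = 9/4 (m = -¼*(-9) = 9/4 ≈ 2.2500)
K(b) = -16 + 8*b
m + K(2)*0 = 9/4 + (-16 + 8*2)*0 = 9/4 + (-16 + 16)*0 = 9/4 + 0*0 = 9/4 + 0 = 9/4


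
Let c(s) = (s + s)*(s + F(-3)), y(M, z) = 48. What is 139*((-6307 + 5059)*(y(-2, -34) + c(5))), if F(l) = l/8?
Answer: -16349736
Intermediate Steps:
F(l) = l/8 (F(l) = l*(⅛) = l/8)
c(s) = 2*s*(-3/8 + s) (c(s) = (s + s)*(s + (⅛)*(-3)) = (2*s)*(s - 3/8) = (2*s)*(-3/8 + s) = 2*s*(-3/8 + s))
139*((-6307 + 5059)*(y(-2, -34) + c(5))) = 139*((-6307 + 5059)*(48 + (¼)*5*(-3 + 8*5))) = 139*(-1248*(48 + (¼)*5*(-3 + 40))) = 139*(-1248*(48 + (¼)*5*37)) = 139*(-1248*(48 + 185/4)) = 139*(-1248*377/4) = 139*(-117624) = -16349736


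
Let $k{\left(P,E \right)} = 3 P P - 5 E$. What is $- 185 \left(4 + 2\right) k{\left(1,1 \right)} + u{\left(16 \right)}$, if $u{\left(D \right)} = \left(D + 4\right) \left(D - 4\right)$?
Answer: $2460$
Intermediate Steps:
$k{\left(P,E \right)} = - 5 E + 3 P^{2}$ ($k{\left(P,E \right)} = 3 P^{2} - 5 E = - 5 E + 3 P^{2}$)
$u{\left(D \right)} = \left(-4 + D\right) \left(4 + D\right)$ ($u{\left(D \right)} = \left(4 + D\right) \left(-4 + D\right) = \left(-4 + D\right) \left(4 + D\right)$)
$- 185 \left(4 + 2\right) k{\left(1,1 \right)} + u{\left(16 \right)} = - 185 \left(4 + 2\right) \left(\left(-5\right) 1 + 3 \cdot 1^{2}\right) - \left(16 - 16^{2}\right) = - 185 \cdot 6 \left(-5 + 3 \cdot 1\right) + \left(-16 + 256\right) = - 185 \cdot 6 \left(-5 + 3\right) + 240 = - 185 \cdot 6 \left(-2\right) + 240 = \left(-185\right) \left(-12\right) + 240 = 2220 + 240 = 2460$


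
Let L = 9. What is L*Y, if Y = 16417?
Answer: 147753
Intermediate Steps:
L*Y = 9*16417 = 147753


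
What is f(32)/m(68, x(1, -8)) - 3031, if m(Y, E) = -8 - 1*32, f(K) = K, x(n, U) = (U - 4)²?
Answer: -15159/5 ≈ -3031.8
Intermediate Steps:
x(n, U) = (-4 + U)²
m(Y, E) = -40 (m(Y, E) = -8 - 32 = -40)
f(32)/m(68, x(1, -8)) - 3031 = 32/(-40) - 3031 = 32*(-1/40) - 3031 = -⅘ - 3031 = -15159/5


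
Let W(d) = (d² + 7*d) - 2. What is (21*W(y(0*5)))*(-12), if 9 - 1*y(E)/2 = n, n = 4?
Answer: -42336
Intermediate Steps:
y(E) = 10 (y(E) = 18 - 2*4 = 18 - 8 = 10)
W(d) = -2 + d² + 7*d
(21*W(y(0*5)))*(-12) = (21*(-2 + 10² + 7*10))*(-12) = (21*(-2 + 100 + 70))*(-12) = (21*168)*(-12) = 3528*(-12) = -42336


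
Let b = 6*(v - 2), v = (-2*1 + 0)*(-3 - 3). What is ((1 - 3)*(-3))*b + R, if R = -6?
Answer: 354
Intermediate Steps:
v = 12 (v = (-2 + 0)*(-6) = -2*(-6) = 12)
b = 60 (b = 6*(12 - 2) = 6*10 = 60)
((1 - 3)*(-3))*b + R = ((1 - 3)*(-3))*60 - 6 = -2*(-3)*60 - 6 = 6*60 - 6 = 360 - 6 = 354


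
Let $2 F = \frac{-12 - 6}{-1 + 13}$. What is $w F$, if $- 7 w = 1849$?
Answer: $\frac{5547}{28} \approx 198.11$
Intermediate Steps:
$w = - \frac{1849}{7}$ ($w = \left(- \frac{1}{7}\right) 1849 = - \frac{1849}{7} \approx -264.14$)
$F = - \frac{3}{4}$ ($F = \frac{\left(-12 - 6\right) \frac{1}{-1 + 13}}{2} = \frac{\left(-18\right) \frac{1}{12}}{2} = \frac{1}{2} \left(- \frac{3}{2}\right) = - \frac{3}{4} \approx -0.75$)
$w F = \left(- \frac{1849}{7}\right) \left(- \frac{3}{4}\right) = \frac{5547}{28}$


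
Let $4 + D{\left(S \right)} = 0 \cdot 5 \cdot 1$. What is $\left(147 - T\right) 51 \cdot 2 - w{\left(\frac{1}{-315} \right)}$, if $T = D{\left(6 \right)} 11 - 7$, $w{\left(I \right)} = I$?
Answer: $\frac{6361741}{315} \approx 20196.0$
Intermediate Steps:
$D{\left(S \right)} = -4$ ($D{\left(S \right)} = -4 + 0 \cdot 5 \cdot 1 = -4 + 0 \cdot 1 = -4 + 0 = -4$)
$T = -51$ ($T = \left(-4\right) 11 - 7 = -44 - 7 = -51$)
$\left(147 - T\right) 51 \cdot 2 - w{\left(\frac{1}{-315} \right)} = \left(147 - -51\right) 51 \cdot 2 - \frac{1}{-315} = \left(147 + 51\right) 102 - - \frac{1}{315} = 198 \cdot 102 + \frac{1}{315} = 20196 + \frac{1}{315} = \frac{6361741}{315}$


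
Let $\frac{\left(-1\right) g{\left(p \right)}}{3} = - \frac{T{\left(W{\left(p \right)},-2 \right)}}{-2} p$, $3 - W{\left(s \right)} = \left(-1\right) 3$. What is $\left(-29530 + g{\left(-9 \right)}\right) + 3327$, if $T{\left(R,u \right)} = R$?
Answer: $-26122$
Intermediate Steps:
$W{\left(s \right)} = 6$ ($W{\left(s \right)} = 3 - \left(-1\right) 3 = 3 - -3 = 3 + 3 = 6$)
$g{\left(p \right)} = - 9 p$ ($g{\left(p \right)} = - 3 - \frac{6}{-2} p = - 3 - \frac{6 \left(-1\right)}{2} p = - 3 \left(-1\right) \left(-3\right) p = - 3 \cdot 3 p = - 9 p$)
$\left(-29530 + g{\left(-9 \right)}\right) + 3327 = \left(-29530 - -81\right) + 3327 = \left(-29530 + 81\right) + 3327 = -29449 + 3327 = -26122$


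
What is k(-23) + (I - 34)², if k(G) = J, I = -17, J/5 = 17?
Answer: 2686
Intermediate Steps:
J = 85 (J = 5*17 = 85)
k(G) = 85
k(-23) + (I - 34)² = 85 + (-17 - 34)² = 85 + (-51)² = 85 + 2601 = 2686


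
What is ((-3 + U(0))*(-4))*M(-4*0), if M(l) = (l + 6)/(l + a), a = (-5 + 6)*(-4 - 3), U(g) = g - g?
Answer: -72/7 ≈ -10.286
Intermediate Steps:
U(g) = 0
a = -7 (a = 1*(-7) = -7)
M(l) = (6 + l)/(-7 + l) (M(l) = (l + 6)/(l - 7) = (6 + l)/(-7 + l))
((-3 + U(0))*(-4))*M(-4*0) = ((-3 + 0)*(-4))*((6 - 4*0)/(-7 - 4*0)) = (-3*(-4))*((6 + 0)/(-7 + 0)) = 12*(6/(-7)) = 12*(-1/7*6) = 12*(-6/7) = -72/7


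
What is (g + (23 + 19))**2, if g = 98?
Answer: 19600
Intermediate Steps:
(g + (23 + 19))**2 = (98 + (23 + 19))**2 = (98 + 42)**2 = 140**2 = 19600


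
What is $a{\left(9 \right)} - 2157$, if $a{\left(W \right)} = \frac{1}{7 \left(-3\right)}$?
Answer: $- \frac{45298}{21} \approx -2157.0$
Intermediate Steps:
$a{\left(W \right)} = - \frac{1}{21}$ ($a{\left(W \right)} = \frac{1}{-21} = - \frac{1}{21}$)
$a{\left(9 \right)} - 2157 = - \frac{1}{21} - 2157 = - \frac{45298}{21}$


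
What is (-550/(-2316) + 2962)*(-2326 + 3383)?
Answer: 3625796447/1158 ≈ 3.1311e+6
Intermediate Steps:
(-550/(-2316) + 2962)*(-2326 + 3383) = (-550*(-1/2316) + 2962)*1057 = (275/1158 + 2962)*1057 = (3430271/1158)*1057 = 3625796447/1158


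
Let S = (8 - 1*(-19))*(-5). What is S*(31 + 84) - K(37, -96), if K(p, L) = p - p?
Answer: -15525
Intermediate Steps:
K(p, L) = 0
S = -135 (S = (8 + 19)*(-5) = 27*(-5) = -135)
S*(31 + 84) - K(37, -96) = -135*(31 + 84) - 1*0 = -135*115 + 0 = -15525 + 0 = -15525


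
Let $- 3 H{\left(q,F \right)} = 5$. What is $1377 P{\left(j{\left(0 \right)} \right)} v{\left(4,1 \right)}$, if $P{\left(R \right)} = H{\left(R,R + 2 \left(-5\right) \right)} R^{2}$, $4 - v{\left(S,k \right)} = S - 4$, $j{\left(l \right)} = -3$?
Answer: $-82620$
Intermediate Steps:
$H{\left(q,F \right)} = - \frac{5}{3}$ ($H{\left(q,F \right)} = \left(- \frac{1}{3}\right) 5 = - \frac{5}{3}$)
$v{\left(S,k \right)} = 8 - S$ ($v{\left(S,k \right)} = 4 - \left(S - 4\right) = 4 - \left(-4 + S\right) = 8 - S$)
$P{\left(R \right)} = - \frac{5 R^{2}}{3}$
$1377 P{\left(j{\left(0 \right)} \right)} v{\left(4,1 \right)} = 1377 - \frac{5 \left(-3\right)^{2}}{3} \left(8 - 4\right) = 1377 \left(- \frac{5}{3}\right) 9 \left(8 - 4\right) = 1377 \left(\left(-15\right) 4\right) = 1377 \left(-60\right) = -82620$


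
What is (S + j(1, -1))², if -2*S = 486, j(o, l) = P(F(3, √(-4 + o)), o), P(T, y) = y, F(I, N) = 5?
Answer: 58564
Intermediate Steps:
j(o, l) = o
S = -243 (S = -½*486 = -243)
(S + j(1, -1))² = (-243 + 1)² = (-242)² = 58564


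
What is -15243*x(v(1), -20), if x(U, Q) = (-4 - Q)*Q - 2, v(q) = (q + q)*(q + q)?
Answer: 4908246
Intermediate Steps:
v(q) = 4*q² (v(q) = (2*q)*(2*q) = 4*q²)
x(U, Q) = -2 + Q*(-4 - Q) (x(U, Q) = Q*(-4 - Q) - 2 = -2 + Q*(-4 - Q))
-15243*x(v(1), -20) = -15243*(-2 - 1*(-20)² - 4*(-20)) = -15243*(-2 - 1*400 + 80) = -15243*(-2 - 400 + 80) = -15243*(-322) = 4908246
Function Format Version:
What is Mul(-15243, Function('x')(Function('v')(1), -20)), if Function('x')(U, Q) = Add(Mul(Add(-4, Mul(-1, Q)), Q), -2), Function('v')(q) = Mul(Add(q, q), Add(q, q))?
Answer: 4908246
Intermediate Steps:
Function('v')(q) = Mul(4, Pow(q, 2)) (Function('v')(q) = Mul(Mul(2, q), Mul(2, q)) = Mul(4, Pow(q, 2)))
Function('x')(U, Q) = Add(-2, Mul(Q, Add(-4, Mul(-1, Q)))) (Function('x')(U, Q) = Add(Mul(Q, Add(-4, Mul(-1, Q))), -2) = Add(-2, Mul(Q, Add(-4, Mul(-1, Q)))))
Mul(-15243, Function('x')(Function('v')(1), -20)) = Mul(-15243, Add(-2, Mul(-1, Pow(-20, 2)), Mul(-4, -20))) = Mul(-15243, Add(-2, Mul(-1, 400), 80)) = Mul(-15243, Add(-2, -400, 80)) = Mul(-15243, -322) = 4908246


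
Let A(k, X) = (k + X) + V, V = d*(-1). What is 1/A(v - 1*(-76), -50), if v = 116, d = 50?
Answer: 1/92 ≈ 0.010870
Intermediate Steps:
V = -50 (V = 50*(-1) = -50)
A(k, X) = -50 + X + k (A(k, X) = (k + X) - 50 = (X + k) - 50 = -50 + X + k)
1/A(v - 1*(-76), -50) = 1/(-50 - 50 + (116 - 1*(-76))) = 1/(-50 - 50 + (116 + 76)) = 1/(-50 - 50 + 192) = 1/92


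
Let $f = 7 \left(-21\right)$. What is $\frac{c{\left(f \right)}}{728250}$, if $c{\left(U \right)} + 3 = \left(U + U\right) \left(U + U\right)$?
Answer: $\frac{28811}{242750} \approx 0.11869$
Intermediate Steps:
$f = -147$
$c{\left(U \right)} = -3 + 4 U^{2}$ ($c{\left(U \right)} = -3 + \left(U + U\right) \left(U + U\right) = -3 + 2 U 2 U = -3 + 4 U^{2}$)
$\frac{c{\left(f \right)}}{728250} = \frac{-3 + 4 \left(-147\right)^{2}}{728250} = \left(-3 + 4 \cdot 21609\right) \frac{1}{728250} = \left(-3 + 86436\right) \frac{1}{728250} = 86433 \cdot \frac{1}{728250} = \frac{28811}{242750}$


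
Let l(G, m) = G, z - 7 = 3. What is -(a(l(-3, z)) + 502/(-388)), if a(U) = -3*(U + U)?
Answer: -3241/194 ≈ -16.706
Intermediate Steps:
z = 10 (z = 7 + 3 = 10)
a(U) = -6*U
-(a(l(-3, z)) + 502/(-388)) = -(-6*(-3) + 502/(-388)) = -(18 + 502*(-1/388)) = -(18 - 251/194) = -1*3241/194 = -3241/194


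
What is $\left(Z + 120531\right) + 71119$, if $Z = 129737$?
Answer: $321387$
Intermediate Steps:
$\left(Z + 120531\right) + 71119 = \left(129737 + 120531\right) + 71119 = 250268 + 71119 = 321387$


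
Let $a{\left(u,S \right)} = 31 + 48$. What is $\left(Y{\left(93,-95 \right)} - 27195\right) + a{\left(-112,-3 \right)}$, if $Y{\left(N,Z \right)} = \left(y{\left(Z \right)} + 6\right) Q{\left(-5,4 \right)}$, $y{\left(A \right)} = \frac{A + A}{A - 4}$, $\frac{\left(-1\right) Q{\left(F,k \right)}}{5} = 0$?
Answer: $-27116$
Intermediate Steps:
$Q{\left(F,k \right)} = 0$ ($Q{\left(F,k \right)} = \left(-5\right) 0 = 0$)
$y{\left(A \right)} = \frac{2 A}{-4 + A}$
$a{\left(u,S \right)} = 79$
$Y{\left(N,Z \right)} = 0$ ($Y{\left(N,Z \right)} = \left(\frac{2 Z}{-4 + Z} + 6\right) 0 = \left(6 + \frac{2 Z}{-4 + Z}\right) 0 = 0$)
$\left(Y{\left(93,-95 \right)} - 27195\right) + a{\left(-112,-3 \right)} = \left(0 - 27195\right) + 79 = -27195 + 79 = -27116$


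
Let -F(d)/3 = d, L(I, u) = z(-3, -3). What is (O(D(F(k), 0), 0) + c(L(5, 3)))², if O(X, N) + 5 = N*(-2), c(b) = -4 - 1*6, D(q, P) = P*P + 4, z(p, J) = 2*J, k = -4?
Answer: 225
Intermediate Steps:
L(I, u) = -6 (L(I, u) = 2*(-3) = -6)
F(d) = -3*d
D(q, P) = 4 + P² (D(q, P) = P² + 4 = 4 + P²)
c(b) = -10 (c(b) = -4 - 6 = -10)
O(X, N) = -5 - 2*N (O(X, N) = -5 + N*(-2) = -5 - 2*N)
(O(D(F(k), 0), 0) + c(L(5, 3)))² = ((-5 - 2*0) - 10)² = ((-5 + 0) - 10)² = (-5 - 10)² = (-15)² = 225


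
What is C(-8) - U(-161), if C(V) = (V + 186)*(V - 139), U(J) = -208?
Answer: -25958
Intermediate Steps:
C(V) = (-139 + V)*(186 + V) (C(V) = (186 + V)*(-139 + V) = (-139 + V)*(186 + V))
C(-8) - U(-161) = (-25854 + (-8)**2 + 47*(-8)) - 1*(-208) = (-25854 + 64 - 376) + 208 = -26166 + 208 = -25958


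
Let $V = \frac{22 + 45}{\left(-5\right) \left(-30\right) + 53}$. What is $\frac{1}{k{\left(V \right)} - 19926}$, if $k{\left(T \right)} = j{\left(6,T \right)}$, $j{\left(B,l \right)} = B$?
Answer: $- \frac{1}{19920} \approx -5.0201 \cdot 10^{-5}$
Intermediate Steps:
$V = \frac{67}{203}$ ($V = \frac{67}{150 + 53} = \frac{67}{203} \approx 0.33005$)
$k{\left(T \right)} = 6$
$\frac{1}{k{\left(V \right)} - 19926} = \frac{1}{6 - 19926} = \frac{1}{-19920} = - \frac{1}{19920}$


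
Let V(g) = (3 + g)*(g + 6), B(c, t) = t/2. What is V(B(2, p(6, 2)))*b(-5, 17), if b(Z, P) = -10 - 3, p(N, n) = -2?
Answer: -130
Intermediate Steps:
B(c, t) = t/2 (B(c, t) = t*(1/2) = t/2)
b(Z, P) = -13
V(g) = (3 + g)*(6 + g)
V(B(2, p(6, 2)))*b(-5, 17) = (18 + ((1/2)*(-2))**2 + 9*((1/2)*(-2)))*(-13) = (18 + (-1)**2 + 9*(-1))*(-13) = (18 + 1 - 9)*(-13) = 10*(-13) = -130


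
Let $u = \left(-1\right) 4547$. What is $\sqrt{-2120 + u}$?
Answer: $i \sqrt{6667} \approx 81.652 i$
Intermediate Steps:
$u = -4547$
$\sqrt{-2120 + u} = \sqrt{-2120 - 4547} = \sqrt{-6667} = i \sqrt{6667}$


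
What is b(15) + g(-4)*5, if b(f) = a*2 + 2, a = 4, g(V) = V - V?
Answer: 10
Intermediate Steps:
g(V) = 0
b(f) = 10 (b(f) = 4*2 + 2 = 8 + 2 = 10)
b(15) + g(-4)*5 = 10 + 0*5 = 10 + 0 = 10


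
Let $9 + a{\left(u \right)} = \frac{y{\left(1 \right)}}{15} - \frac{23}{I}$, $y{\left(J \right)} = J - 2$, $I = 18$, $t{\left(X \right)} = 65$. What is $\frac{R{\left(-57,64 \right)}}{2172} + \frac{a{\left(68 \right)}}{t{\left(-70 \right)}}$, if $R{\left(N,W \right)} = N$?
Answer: $- \frac{392597}{2117700} \approx -0.18539$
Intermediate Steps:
$y{\left(J \right)} = -2 + J$ ($y{\left(J \right)} = J - 2 = -2 + J$)
$a{\left(u \right)} = - \frac{931}{90}$ ($a{\left(u \right)} = -9 - \left(\frac{23}{18} - \frac{-2 + 1}{15}\right) = -9 - \frac{121}{90} = - \frac{931}{90}$)
$\frac{R{\left(-57,64 \right)}}{2172} + \frac{a{\left(68 \right)}}{t{\left(-70 \right)}} = - \frac{57}{2172} - \frac{931}{90 \cdot 65} = \left(-57\right) \frac{1}{2172} - \frac{931}{5850} = - \frac{19}{724} - \frac{931}{5850} = - \frac{392597}{2117700}$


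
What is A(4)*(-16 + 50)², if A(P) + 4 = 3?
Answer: -1156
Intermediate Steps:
A(P) = -1 (A(P) = -4 + 3 = -1)
A(4)*(-16 + 50)² = -(-16 + 50)² = -1*34² = -1*1156 = -1156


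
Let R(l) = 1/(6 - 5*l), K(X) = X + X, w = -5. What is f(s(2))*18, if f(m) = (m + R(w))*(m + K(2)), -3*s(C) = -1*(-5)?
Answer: -2128/31 ≈ -68.645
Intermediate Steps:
K(X) = 2*X
s(C) = -5/3 (s(C) = -(-1)*(-5)/3 = -1/3*5 = -5/3)
f(m) = (4 + m)*(1/31 + m) (f(m) = (m - 1/(-6 + 5*(-5)))*(m + 2*2) = (m - 1/(-6 - 25))*(m + 4) = (m - 1/(-31))*(4 + m) = (m - 1*(-1/31))*(4 + m) = (m + 1/31)*(4 + m) = (1/31 + m)*(4 + m) = (4 + m)*(1/31 + m))
f(s(2))*18 = (4/31 + (-5/3)**2 + (125/31)*(-5/3))*18 = (4/31 + 25/9 - 625/93)*18 = -1064/279*18 = -2128/31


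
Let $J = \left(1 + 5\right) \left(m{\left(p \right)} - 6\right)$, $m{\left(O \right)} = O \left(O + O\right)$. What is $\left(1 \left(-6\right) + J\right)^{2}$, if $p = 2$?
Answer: $36$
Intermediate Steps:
$m{\left(O \right)} = 2 O^{2}$ ($m{\left(O \right)} = O 2 O = 2 O^{2}$)
$J = 12$ ($J = \left(1 + 5\right) \left(2 \cdot 2^{2} - 6\right) = 6 \left(2 \cdot 4 - 6\right) = 6 \left(8 - 6\right) = 6 \cdot 2 = 12$)
$\left(1 \left(-6\right) + J\right)^{2} = \left(1 \left(-6\right) + 12\right)^{2} = \left(-6 + 12\right)^{2} = 6^{2} = 36$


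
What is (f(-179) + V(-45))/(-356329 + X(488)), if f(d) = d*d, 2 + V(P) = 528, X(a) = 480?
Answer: -32567/355849 ≈ -0.091519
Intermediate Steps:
V(P) = 526 (V(P) = -2 + 528 = 526)
f(d) = d**2
(f(-179) + V(-45))/(-356329 + X(488)) = ((-179)**2 + 526)/(-356329 + 480) = (32041 + 526)/(-355849) = 32567*(-1/355849) = -32567/355849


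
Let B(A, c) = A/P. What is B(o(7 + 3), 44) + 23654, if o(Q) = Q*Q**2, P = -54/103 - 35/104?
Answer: 207401534/9221 ≈ 22492.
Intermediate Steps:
P = -9221/10712 (P = -54*1/103 - 35*1/104 = -54/103 - 35/104 = -9221/10712 ≈ -0.86081)
o(Q) = Q**3
B(A, c) = -10712*A/9221 (B(A, c) = A/(-9221/10712) = A*(-10712/9221) = -10712*A/9221)
B(o(7 + 3), 44) + 23654 = -10712*(7 + 3)**3/9221 + 23654 = -10712/9221*10**3 + 23654 = -10712/9221*1000 + 23654 = -10712000/9221 + 23654 = 207401534/9221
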